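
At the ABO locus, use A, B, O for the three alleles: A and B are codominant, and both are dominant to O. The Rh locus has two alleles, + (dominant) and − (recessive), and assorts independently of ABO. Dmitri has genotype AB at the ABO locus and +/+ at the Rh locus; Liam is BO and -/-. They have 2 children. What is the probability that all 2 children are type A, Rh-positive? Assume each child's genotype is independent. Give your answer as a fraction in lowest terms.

ABO cross AB × BO → 1/4 A, 1/2 B, 1/4 AB.
Rh cross +/+ × -/- → 1 Rh+; so P(type A, Rh-positive) = 1/4 × 1 = 1/4 per child.
All 2 independent: (1/4)^2 = 1/16.

1/16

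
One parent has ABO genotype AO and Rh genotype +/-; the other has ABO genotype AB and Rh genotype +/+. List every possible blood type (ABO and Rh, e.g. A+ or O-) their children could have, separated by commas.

A+, B+, AB+

Gametes from AO × AB give offspring ABO genotypes AA, AB, AO, BO, i.e. phenotypes A, B, AB.
Rh cross +/- × +/+ → phenotypes Rh+.
Combining independently: A+, B+, AB+.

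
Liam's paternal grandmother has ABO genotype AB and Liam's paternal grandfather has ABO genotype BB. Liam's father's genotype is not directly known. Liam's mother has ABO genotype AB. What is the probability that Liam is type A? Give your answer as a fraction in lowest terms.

1/8

Liam's father's ABO genotype from AB × BB: 1/2 AB, 1/2 BB.
Crossing each possibility with the mother AB and summing P(type A): 1/2·1/4 + 1/2·0 = 1/8.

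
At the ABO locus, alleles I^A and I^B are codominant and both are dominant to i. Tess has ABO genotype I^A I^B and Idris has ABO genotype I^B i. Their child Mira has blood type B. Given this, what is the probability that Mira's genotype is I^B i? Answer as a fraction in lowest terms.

Cross I^A I^B × I^B i → 1/4 I^A I^B, 1/4 I^A i, 1/4 I^B I^B, 1/4 I^B i.
Type-B genotypes among offspring: I^B I^B (1/4), I^B i (1/4); total 1/2.
P(I^B i | type B) = (1/4) / (1/2) = 1/2.

1/2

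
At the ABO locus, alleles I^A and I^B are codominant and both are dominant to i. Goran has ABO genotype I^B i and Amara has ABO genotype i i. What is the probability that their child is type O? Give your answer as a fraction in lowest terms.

1/2

ABO cross I^B i × i i → offspring phenotypes: 1/2 O, 1/2 B.
So P(type O) = 1/2.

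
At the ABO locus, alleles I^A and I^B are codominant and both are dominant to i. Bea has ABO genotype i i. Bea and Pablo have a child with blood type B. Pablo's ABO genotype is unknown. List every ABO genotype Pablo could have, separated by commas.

I^A I^B, I^B I^B, I^B i

For each candidate genotype of Pablo, check whether crossing it with i i can produce every observed child phenotype.
  I^A I^A → possible child types {A} ✗
  I^A I^B → possible child types {A, B} ✓
  I^A i → possible child types {O, A} ✗
  I^B I^B → possible child types {B} ✓
  I^B i → possible child types {O, B} ✓
  i i → possible child types {O} ✗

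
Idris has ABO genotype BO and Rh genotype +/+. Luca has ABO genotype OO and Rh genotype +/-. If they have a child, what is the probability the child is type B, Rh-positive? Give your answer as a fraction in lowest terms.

ABO cross BO × OO → offspring phenotypes: 1/2 O, 1/2 B.
Rh cross +/+ × +/- → 1 Rh+.
Independent loci: P(type B, Rh-positive) = 1/2 × 1 = 1/2.

1/2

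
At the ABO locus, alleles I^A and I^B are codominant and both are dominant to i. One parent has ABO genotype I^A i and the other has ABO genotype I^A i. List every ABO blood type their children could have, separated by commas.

Gametes from I^A i × I^A i give offspring ABO genotypes I^A I^A, I^A i, i i, i.e. phenotypes O, A.

O, A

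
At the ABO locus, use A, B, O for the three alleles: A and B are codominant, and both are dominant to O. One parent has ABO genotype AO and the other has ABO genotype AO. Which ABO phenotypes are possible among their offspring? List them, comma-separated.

Gametes from AO × AO give offspring ABO genotypes AA, AO, OO, i.e. phenotypes O, A.

O, A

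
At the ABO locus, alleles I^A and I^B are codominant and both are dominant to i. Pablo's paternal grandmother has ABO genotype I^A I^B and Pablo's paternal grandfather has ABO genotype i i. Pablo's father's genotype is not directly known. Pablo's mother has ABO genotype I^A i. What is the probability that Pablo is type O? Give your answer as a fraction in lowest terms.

1/4

Pablo's father's ABO genotype from I^A I^B × i i: 1/2 I^A i, 1/2 I^B i.
Crossing each possibility with the mother I^A i and summing P(type O): 1/2·1/4 + 1/2·1/4 = 1/4.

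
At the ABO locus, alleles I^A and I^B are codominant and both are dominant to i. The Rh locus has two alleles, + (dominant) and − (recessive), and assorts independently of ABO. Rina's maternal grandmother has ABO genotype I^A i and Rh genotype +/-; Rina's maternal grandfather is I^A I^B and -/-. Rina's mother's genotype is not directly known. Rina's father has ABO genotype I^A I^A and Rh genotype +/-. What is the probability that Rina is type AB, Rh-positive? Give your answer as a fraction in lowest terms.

Rina's mother's ABO genotype from I^A i × I^A I^B: 1/4 I^A I^A, 1/4 I^A I^B, 1/4 I^A i, 1/4 I^B i.
Crossing each possibility with the father I^A I^A and summing P(type AB): 1/4·0 + 1/4·1/2 + 1/4·0 + 1/4·1/2 = 1/4.
Similarly for Rh via the mother's Rh distribution: P(Rh+) = 5/8.
Independent loci: 1/4 × 5/8 = 5/32.

5/32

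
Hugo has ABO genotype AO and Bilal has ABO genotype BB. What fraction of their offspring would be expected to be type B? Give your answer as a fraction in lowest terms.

ABO cross AO × BB → offspring phenotypes: 1/2 B, 1/2 AB.
So P(type B) = 1/2.

1/2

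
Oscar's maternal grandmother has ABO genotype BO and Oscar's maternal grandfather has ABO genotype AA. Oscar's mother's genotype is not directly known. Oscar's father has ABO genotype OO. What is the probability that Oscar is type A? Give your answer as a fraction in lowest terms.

1/2

Oscar's mother's ABO genotype from BO × AA: 1/2 AB, 1/2 AO.
Crossing each possibility with the father OO and summing P(type A): 1/2·1/2 + 1/2·1/2 = 1/2.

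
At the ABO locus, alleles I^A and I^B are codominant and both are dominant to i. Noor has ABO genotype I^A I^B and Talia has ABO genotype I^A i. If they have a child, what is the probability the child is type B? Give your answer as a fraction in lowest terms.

ABO cross I^A I^B × I^A i → offspring phenotypes: 1/2 A, 1/4 B, 1/4 AB.
So P(type B) = 1/4.

1/4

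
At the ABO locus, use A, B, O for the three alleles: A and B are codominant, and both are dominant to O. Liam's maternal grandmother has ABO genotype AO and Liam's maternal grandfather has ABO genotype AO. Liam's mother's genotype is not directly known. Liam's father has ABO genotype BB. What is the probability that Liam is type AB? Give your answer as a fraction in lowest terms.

Liam's mother's ABO genotype from AO × AO: 1/4 AA, 1/2 AO, 1/4 OO.
Crossing each possibility with the father BB and summing P(type AB): 1/4·1 + 1/2·1/2 + 1/4·0 = 1/2.

1/2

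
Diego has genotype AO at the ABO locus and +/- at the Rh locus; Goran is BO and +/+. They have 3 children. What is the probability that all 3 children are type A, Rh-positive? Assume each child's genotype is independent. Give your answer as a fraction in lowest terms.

1/64

ABO cross AO × BO → 1/4 O, 1/4 A, 1/4 B, 1/4 AB.
Rh cross +/- × +/+ → 1 Rh+; so P(type A, Rh-positive) = 1/4 × 1 = 1/4 per child.
All 3 independent: (1/4)^3 = 1/64.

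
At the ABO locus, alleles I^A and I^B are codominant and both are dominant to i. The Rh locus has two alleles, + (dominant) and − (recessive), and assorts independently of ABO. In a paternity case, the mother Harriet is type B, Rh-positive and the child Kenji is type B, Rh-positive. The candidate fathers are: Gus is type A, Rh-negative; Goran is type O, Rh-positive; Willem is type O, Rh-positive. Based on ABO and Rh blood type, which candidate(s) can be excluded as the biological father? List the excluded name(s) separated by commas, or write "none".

none

A candidate is excluded only if no genotype consistent with his phenotype could produce a type B, Rh-positive child with a type B, Rh-positive mother.
Every candidate has at least one consistent genotype combination, so none can be excluded.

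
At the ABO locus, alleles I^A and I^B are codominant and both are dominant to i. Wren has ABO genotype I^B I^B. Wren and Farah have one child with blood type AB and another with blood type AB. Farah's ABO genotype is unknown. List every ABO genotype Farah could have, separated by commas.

I^A I^A, I^A I^B, I^A i

For each candidate genotype of Farah, check whether crossing it with I^B I^B can produce every observed child phenotype.
  I^A I^A → possible child types {AB} ✓
  I^A I^B → possible child types {B, AB} ✓
  I^A i → possible child types {B, AB} ✓
  I^B I^B → possible child types {B} ✗
  I^B i → possible child types {B} ✗
  i i → possible child types {B} ✗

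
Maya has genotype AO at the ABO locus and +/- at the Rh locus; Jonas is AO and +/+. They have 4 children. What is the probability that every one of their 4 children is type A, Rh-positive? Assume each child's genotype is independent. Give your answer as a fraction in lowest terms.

ABO cross AO × AO → 1/4 O, 3/4 A.
Rh cross +/- × +/+ → 1 Rh+; so P(type A, Rh-positive) = 3/4 × 1 = 3/4 per child.
All 4 independent: (3/4)^4 = 81/256.

81/256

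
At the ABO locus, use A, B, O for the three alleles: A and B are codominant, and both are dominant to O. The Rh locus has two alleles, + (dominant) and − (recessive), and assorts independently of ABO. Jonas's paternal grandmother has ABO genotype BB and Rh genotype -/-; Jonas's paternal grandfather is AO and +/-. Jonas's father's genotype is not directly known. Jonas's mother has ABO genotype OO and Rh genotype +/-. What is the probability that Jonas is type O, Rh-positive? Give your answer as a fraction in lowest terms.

5/32

Jonas's father's ABO genotype from BB × AO: 1/2 AB, 1/2 BO.
Crossing each possibility with the mother OO and summing P(type O): 1/2·0 + 1/2·1/2 = 1/4.
Similarly for Rh via the father's Rh distribution: P(Rh+) = 5/8.
Independent loci: 1/4 × 5/8 = 5/32.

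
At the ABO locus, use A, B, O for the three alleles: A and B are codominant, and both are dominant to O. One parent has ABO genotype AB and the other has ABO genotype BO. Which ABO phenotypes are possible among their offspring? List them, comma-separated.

Gametes from AB × BO give offspring ABO genotypes AB, AO, BB, BO, i.e. phenotypes A, B, AB.

A, B, AB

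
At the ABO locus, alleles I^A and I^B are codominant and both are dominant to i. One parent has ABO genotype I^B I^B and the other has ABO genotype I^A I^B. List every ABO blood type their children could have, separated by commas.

B, AB

Gametes from I^B I^B × I^A I^B give offspring ABO genotypes I^A I^B, I^B I^B, i.e. phenotypes B, AB.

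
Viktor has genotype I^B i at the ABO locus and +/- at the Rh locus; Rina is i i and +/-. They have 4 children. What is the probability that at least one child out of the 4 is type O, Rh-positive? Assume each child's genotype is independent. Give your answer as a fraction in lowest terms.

3471/4096

ABO cross I^B i × i i → 1/2 O, 1/2 B.
Rh cross +/- × +/- → 3/4 Rh+, 1/4 Rh-; so P(type O, Rh-positive) = 1/2 × 3/4 = 3/8 per child.
P(none) = (5/8)^4 = 625/4096; P(at least one) = 1 − 625/4096 = 3471/4096.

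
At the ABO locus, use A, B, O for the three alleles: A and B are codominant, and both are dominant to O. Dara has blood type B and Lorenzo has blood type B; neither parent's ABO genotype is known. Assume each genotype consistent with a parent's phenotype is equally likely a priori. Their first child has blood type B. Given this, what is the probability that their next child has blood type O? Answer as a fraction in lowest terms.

1/20

Possible genotypes: Dara ∈ {BB, BO}; Lorenzo ∈ {BB, BO}.
Weight each parental genotype pair by prior × P(type-B child):
  BB × BB: posterior weight 4/15; P(next child type O) = 0.
  BB × BO: posterior weight 4/15; P(next child type O) = 0.
  BO × BB: posterior weight 4/15; P(next child type O) = 0.
  BO × BO: posterior weight 1/5; P(next child type O) = 1/4.
Weighted sum = 1/20.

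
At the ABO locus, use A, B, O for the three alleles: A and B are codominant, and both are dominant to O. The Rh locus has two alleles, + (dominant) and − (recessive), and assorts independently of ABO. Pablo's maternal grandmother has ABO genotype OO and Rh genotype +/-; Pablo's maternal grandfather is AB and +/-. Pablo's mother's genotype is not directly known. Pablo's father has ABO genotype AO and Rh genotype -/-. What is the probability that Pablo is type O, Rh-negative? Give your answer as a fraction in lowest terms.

Pablo's mother's ABO genotype from OO × AB: 1/2 AO, 1/2 BO.
Crossing each possibility with the father AO and summing P(type O): 1/2·1/4 + 1/2·1/4 = 1/4.
Similarly for Rh via the mother's Rh distribution: P(Rh-) = 1/2.
Independent loci: 1/4 × 1/2 = 1/8.

1/8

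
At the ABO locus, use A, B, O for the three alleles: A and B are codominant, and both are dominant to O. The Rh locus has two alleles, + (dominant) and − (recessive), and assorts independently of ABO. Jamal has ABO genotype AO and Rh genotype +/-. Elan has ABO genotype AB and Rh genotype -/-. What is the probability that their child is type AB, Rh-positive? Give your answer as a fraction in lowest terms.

1/8

ABO cross AO × AB → offspring phenotypes: 1/2 A, 1/4 B, 1/4 AB.
Rh cross +/- × -/- → 1/2 Rh+, 1/2 Rh-.
Independent loci: P(type AB, Rh-positive) = 1/4 × 1/2 = 1/8.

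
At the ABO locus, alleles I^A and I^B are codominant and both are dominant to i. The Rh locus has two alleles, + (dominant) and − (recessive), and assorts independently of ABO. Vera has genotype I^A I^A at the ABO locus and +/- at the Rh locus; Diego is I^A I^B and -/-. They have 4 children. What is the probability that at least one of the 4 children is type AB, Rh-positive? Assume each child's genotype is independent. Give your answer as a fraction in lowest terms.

175/256

ABO cross I^A I^A × I^A I^B → 1/2 A, 1/2 AB.
Rh cross +/- × -/- → 1/2 Rh+, 1/2 Rh-; so P(type AB, Rh-positive) = 1/2 × 1/2 = 1/4 per child.
P(none) = (3/4)^4 = 81/256; P(at least one) = 1 − 81/256 = 175/256.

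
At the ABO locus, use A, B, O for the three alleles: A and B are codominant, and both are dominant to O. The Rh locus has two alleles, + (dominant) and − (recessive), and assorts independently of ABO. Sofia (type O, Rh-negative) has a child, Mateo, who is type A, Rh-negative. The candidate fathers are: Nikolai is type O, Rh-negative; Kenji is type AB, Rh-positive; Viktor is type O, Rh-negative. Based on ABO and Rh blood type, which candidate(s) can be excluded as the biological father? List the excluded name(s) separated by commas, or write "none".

A candidate is excluded only if no genotype consistent with his phenotype could produce a type A, Rh-negative child with a type O, Rh-negative mother.
Nikolai (type O, Rh-): no genotype consistent with that phenotype can produce a type-A Rh- child with a type-O mother.
Viktor (type O, Rh-): no genotype consistent with that phenotype can produce a type-A Rh- child with a type-O mother.

Nikolai, Viktor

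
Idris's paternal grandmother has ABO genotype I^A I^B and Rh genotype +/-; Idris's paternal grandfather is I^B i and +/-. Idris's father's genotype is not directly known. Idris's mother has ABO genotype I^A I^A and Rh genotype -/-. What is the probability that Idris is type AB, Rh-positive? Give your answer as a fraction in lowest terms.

1/4

Idris's father's ABO genotype from I^A I^B × I^B i: 1/4 I^A I^B, 1/4 I^A i, 1/4 I^B I^B, 1/4 I^B i.
Crossing each possibility with the mother I^A I^A and summing P(type AB): 1/4·1/2 + 1/4·0 + 1/4·1 + 1/4·1/2 = 1/2.
Similarly for Rh via the father's Rh distribution: P(Rh+) = 1/2.
Independent loci: 1/2 × 1/2 = 1/4.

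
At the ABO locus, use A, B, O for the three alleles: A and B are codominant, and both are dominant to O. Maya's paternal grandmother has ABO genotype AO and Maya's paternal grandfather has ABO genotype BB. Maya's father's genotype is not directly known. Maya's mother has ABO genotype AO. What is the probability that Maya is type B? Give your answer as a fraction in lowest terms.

Maya's father's ABO genotype from AO × BB: 1/2 AB, 1/2 BO.
Crossing each possibility with the mother AO and summing P(type B): 1/2·1/4 + 1/2·1/4 = 1/4.

1/4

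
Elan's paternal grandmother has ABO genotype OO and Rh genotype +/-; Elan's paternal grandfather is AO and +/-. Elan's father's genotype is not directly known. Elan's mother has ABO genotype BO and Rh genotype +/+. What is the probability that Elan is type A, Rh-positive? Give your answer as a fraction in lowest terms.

Elan's father's ABO genotype from OO × AO: 1/2 AO, 1/2 OO.
Crossing each possibility with the mother BO and summing P(type A): 1/2·1/4 + 1/2·0 = 1/8.
Similarly for Rh via the father's Rh distribution: P(Rh+) = 1.
Independent loci: 1/8 × 1 = 1/8.

1/8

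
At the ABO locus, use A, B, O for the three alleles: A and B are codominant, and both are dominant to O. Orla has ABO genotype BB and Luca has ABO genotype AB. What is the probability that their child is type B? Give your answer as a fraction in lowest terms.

1/2

ABO cross BB × AB → offspring phenotypes: 1/2 B, 1/2 AB.
So P(type B) = 1/2.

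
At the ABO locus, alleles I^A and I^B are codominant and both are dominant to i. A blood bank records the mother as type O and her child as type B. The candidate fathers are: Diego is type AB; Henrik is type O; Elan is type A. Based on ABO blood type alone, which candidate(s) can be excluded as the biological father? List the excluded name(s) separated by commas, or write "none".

Henrik, Elan

A candidate is excluded only if no genotype consistent with his phenotype could produce a type B child with a type O mother.
Henrik (type O): no genotype consistent with that phenotype can produce a type-B child with a type-O mother.
Elan (type A): no genotype consistent with that phenotype can produce a type-B child with a type-O mother.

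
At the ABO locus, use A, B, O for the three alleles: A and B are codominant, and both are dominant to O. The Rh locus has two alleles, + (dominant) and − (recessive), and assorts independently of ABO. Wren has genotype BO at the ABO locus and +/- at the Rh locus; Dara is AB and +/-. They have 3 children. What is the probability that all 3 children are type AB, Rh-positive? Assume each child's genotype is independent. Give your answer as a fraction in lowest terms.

27/4096

ABO cross BO × AB → 1/4 A, 1/2 B, 1/4 AB.
Rh cross +/- × +/- → 3/4 Rh+, 1/4 Rh-; so P(type AB, Rh-positive) = 1/4 × 3/4 = 3/16 per child.
All 3 independent: (3/16)^3 = 27/4096.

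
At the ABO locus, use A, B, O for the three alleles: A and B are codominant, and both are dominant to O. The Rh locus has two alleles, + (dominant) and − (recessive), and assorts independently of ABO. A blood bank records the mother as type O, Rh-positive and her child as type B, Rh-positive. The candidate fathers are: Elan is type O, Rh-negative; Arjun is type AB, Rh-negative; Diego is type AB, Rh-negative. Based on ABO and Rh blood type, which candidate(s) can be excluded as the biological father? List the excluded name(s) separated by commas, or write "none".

Elan

A candidate is excluded only if no genotype consistent with his phenotype could produce a type B, Rh-positive child with a type O, Rh-positive mother.
Elan (type O, Rh-): no genotype consistent with that phenotype can produce a type-B Rh+ child with a type-O mother.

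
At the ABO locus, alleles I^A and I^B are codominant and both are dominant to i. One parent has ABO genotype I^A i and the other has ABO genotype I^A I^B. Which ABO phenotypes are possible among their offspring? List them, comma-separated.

A, B, AB

Gametes from I^A i × I^A I^B give offspring ABO genotypes I^A I^A, I^A I^B, I^A i, I^B i, i.e. phenotypes A, B, AB.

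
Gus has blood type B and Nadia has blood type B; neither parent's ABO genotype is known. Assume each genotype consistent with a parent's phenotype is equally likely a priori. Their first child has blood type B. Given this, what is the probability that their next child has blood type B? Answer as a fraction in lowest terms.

19/20

Possible genotypes: Gus ∈ {BB, BO}; Nadia ∈ {BB, BO}.
Weight each parental genotype pair by prior × P(type-B child):
  BB × BB: posterior weight 4/15; P(next child type B) = 1.
  BB × BO: posterior weight 4/15; P(next child type B) = 1.
  BO × BB: posterior weight 4/15; P(next child type B) = 1.
  BO × BO: posterior weight 1/5; P(next child type B) = 3/4.
Weighted sum = 19/20.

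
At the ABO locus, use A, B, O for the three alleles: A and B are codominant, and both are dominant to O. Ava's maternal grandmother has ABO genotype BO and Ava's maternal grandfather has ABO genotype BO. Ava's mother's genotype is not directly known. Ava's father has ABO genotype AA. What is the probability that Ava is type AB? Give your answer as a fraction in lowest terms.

Ava's mother's ABO genotype from BO × BO: 1/4 BB, 1/2 BO, 1/4 OO.
Crossing each possibility with the father AA and summing P(type AB): 1/4·1 + 1/2·1/2 + 1/4·0 = 1/2.

1/2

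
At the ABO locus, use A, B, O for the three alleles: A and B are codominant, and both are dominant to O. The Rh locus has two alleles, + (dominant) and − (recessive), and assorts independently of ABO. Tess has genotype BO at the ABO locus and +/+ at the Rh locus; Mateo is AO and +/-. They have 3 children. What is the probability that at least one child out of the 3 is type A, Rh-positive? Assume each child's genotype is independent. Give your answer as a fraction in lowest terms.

ABO cross BO × AO → 1/4 O, 1/4 A, 1/4 B, 1/4 AB.
Rh cross +/+ × +/- → 1 Rh+; so P(type A, Rh-positive) = 1/4 × 1 = 1/4 per child.
P(none) = (3/4)^3 = 27/64; P(at least one) = 1 − 27/64 = 37/64.

37/64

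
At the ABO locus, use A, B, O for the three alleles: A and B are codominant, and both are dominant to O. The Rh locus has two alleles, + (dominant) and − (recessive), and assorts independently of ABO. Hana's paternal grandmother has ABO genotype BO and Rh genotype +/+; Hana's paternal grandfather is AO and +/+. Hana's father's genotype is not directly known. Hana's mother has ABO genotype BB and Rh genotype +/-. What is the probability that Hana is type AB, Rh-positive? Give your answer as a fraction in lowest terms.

1/4

Hana's father's ABO genotype from BO × AO: 1/4 AB, 1/4 AO, 1/4 BO, 1/4 OO.
Crossing each possibility with the mother BB and summing P(type AB): 1/4·1/2 + 1/4·1/2 + 1/4·0 + 1/4·0 = 1/4.
Similarly for Rh via the father's Rh distribution: P(Rh+) = 1.
Independent loci: 1/4 × 1 = 1/4.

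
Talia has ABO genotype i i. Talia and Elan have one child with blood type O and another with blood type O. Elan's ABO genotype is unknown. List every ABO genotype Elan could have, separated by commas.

For each candidate genotype of Elan, check whether crossing it with i i can produce every observed child phenotype.
  I^A I^A → possible child types {A} ✗
  I^A I^B → possible child types {A, B} ✗
  I^A i → possible child types {O, A} ✓
  I^B I^B → possible child types {B} ✗
  I^B i → possible child types {O, B} ✓
  i i → possible child types {O} ✓

I^A i, I^B i, i i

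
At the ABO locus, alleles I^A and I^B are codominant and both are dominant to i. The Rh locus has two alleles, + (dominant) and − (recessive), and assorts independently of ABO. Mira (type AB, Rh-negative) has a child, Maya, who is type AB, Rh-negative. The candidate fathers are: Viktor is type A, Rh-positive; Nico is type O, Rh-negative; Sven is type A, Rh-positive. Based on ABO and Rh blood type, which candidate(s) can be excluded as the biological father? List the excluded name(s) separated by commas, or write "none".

A candidate is excluded only if no genotype consistent with his phenotype could produce a type AB, Rh-negative child with a type AB, Rh-negative mother.
Nico (type O, Rh-): no genotype consistent with that phenotype can produce a type-AB Rh- child with a type-AB mother.

Nico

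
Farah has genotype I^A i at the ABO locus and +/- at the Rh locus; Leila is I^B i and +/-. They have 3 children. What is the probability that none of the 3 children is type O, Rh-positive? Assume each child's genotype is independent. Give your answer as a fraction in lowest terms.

ABO cross I^A i × I^B i → 1/4 O, 1/4 A, 1/4 B, 1/4 AB.
Rh cross +/- × +/- → 3/4 Rh+, 1/4 Rh-; so P(type O, Rh-positive) = 1/4 × 3/4 = 3/16 per child.
P(not type O, Rh-positive) = 13/16 for one child; (13/16)^3 = 2197/4096.

2197/4096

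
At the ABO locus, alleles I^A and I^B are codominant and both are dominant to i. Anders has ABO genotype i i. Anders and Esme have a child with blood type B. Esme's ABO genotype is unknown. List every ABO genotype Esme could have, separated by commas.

I^A I^B, I^B I^B, I^B i

For each candidate genotype of Esme, check whether crossing it with i i can produce every observed child phenotype.
  I^A I^A → possible child types {A} ✗
  I^A I^B → possible child types {A, B} ✓
  I^A i → possible child types {O, A} ✗
  I^B I^B → possible child types {B} ✓
  I^B i → possible child types {O, B} ✓
  i i → possible child types {O} ✗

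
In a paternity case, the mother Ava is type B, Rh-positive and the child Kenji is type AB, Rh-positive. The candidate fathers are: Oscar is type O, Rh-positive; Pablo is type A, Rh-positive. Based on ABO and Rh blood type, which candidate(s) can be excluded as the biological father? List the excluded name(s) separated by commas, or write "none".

Oscar

A candidate is excluded only if no genotype consistent with his phenotype could produce a type AB, Rh-positive child with a type B, Rh-positive mother.
Oscar (type O, Rh+): no genotype consistent with that phenotype can produce a type-AB Rh+ child with a type-B mother.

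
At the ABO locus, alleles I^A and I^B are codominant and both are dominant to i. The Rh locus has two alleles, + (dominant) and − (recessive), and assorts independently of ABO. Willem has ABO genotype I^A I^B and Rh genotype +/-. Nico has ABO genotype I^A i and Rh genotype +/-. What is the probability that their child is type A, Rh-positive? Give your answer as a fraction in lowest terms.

ABO cross I^A I^B × I^A i → offspring phenotypes: 1/2 A, 1/4 B, 1/4 AB.
Rh cross +/- × +/- → 3/4 Rh+, 1/4 Rh-.
Independent loci: P(type A, Rh-positive) = 1/2 × 3/4 = 3/8.

3/8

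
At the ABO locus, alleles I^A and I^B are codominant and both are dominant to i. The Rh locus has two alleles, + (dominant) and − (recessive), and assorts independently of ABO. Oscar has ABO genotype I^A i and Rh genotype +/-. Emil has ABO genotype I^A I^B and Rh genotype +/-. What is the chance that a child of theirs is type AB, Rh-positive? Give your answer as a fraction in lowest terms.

ABO cross I^A i × I^A I^B → offspring phenotypes: 1/2 A, 1/4 B, 1/4 AB.
Rh cross +/- × +/- → 3/4 Rh+, 1/4 Rh-.
Independent loci: P(type AB, Rh-positive) = 1/4 × 3/4 = 3/16.

3/16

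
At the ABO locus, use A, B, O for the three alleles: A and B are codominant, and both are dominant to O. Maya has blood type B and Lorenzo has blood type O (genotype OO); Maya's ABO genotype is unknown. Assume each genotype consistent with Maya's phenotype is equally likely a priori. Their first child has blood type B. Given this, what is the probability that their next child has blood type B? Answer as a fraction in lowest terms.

Possible genotypes: Maya ∈ {BB, BO}; Lorenzo ∈ {OO}.
Weight each parental genotype pair by prior × P(type-B child):
  BB × OO: posterior weight 2/3; P(next child type B) = 1.
  BO × OO: posterior weight 1/3; P(next child type B) = 1/2.
Weighted sum = 5/6.

5/6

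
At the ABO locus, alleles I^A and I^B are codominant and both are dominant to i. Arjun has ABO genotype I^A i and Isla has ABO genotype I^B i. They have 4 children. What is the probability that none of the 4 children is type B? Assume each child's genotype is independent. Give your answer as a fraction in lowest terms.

ABO cross I^A i × I^B i → 1/4 O, 1/4 A, 1/4 B, 1/4 AB.
So P(type B) = 1/4 per child.
P(not type B) = 3/4 for one child; (3/4)^4 = 81/256.

81/256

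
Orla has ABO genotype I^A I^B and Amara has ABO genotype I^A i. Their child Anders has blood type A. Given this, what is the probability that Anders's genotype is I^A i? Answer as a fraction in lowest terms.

Cross I^A I^B × I^A i → 1/4 I^A I^A, 1/4 I^A I^B, 1/4 I^A i, 1/4 I^B i.
Type-A genotypes among offspring: I^A I^A (1/4), I^A i (1/4); total 1/2.
P(I^A i | type A) = (1/4) / (1/2) = 1/2.

1/2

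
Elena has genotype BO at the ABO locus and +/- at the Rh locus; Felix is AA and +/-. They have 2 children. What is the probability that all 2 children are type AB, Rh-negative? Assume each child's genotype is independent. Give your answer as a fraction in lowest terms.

ABO cross BO × AA → 1/2 A, 1/2 AB.
Rh cross +/- × +/- → 3/4 Rh+, 1/4 Rh-; so P(type AB, Rh-negative) = 1/2 × 1/4 = 1/8 per child.
All 2 independent: (1/8)^2 = 1/64.

1/64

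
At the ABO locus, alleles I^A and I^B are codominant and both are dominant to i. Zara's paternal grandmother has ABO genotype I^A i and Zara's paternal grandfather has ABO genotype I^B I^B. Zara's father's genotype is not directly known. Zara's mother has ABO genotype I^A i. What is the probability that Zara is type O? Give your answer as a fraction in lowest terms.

1/8

Zara's father's ABO genotype from I^A i × I^B I^B: 1/2 I^A I^B, 1/2 I^B i.
Crossing each possibility with the mother I^A i and summing P(type O): 1/2·0 + 1/2·1/4 = 1/8.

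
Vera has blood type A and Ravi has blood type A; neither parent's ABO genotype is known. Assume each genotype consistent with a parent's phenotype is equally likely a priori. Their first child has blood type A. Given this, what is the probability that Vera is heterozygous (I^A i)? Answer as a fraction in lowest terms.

Possible genotypes: Vera ∈ {I^A I^A, I^A i}; Ravi ∈ {I^A I^A, I^A i}.
Weight each parental genotype pair by prior × P(type-A child):
  I^A I^A × I^A I^A: posterior weight 4/15.
  I^A I^A × I^A i: posterior weight 4/15.
  I^A i × I^A I^A: posterior weight 4/15.
  I^A i × I^A i: posterior weight 1/5.
Sum the posterior weight over pairs where Vera is I^A i: 7/15.

7/15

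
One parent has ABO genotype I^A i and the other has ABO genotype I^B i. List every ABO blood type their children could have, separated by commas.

O, A, B, AB

Gametes from I^A i × I^B i give offspring ABO genotypes I^A I^B, I^A i, I^B i, i i, i.e. phenotypes O, A, B, AB.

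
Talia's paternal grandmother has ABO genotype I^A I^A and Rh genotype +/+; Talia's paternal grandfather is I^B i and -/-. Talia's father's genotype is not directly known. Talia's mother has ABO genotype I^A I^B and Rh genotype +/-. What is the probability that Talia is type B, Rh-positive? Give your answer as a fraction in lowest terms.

3/16

Talia's father's ABO genotype from I^A I^A × I^B i: 1/2 I^A I^B, 1/2 I^A i.
Crossing each possibility with the mother I^A I^B and summing P(type B): 1/2·1/4 + 1/2·1/4 = 1/4.
Similarly for Rh via the father's Rh distribution: P(Rh+) = 3/4.
Independent loci: 1/4 × 3/4 = 3/16.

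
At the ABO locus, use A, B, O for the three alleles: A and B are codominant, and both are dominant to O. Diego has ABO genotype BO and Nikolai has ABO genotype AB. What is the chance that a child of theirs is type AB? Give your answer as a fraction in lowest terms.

1/4

ABO cross BO × AB → offspring phenotypes: 1/4 A, 1/2 B, 1/4 AB.
So P(type AB) = 1/4.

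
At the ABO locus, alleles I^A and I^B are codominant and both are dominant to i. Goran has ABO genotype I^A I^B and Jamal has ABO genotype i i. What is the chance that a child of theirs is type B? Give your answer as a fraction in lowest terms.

ABO cross I^A I^B × i i → offspring phenotypes: 1/2 A, 1/2 B.
So P(type B) = 1/2.

1/2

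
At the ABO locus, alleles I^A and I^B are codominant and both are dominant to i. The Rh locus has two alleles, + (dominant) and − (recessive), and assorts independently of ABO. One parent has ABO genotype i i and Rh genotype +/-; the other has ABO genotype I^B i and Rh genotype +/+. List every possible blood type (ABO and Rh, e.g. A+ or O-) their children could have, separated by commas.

Gametes from i i × I^B i give offspring ABO genotypes I^B i, i i, i.e. phenotypes O, B.
Rh cross +/- × +/+ → phenotypes Rh+.
Combining independently: O+, B+.

O+, B+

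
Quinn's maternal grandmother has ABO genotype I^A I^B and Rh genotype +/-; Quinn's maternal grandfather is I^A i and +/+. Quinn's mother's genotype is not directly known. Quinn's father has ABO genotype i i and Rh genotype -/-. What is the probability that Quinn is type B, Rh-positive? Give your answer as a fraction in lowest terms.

Quinn's mother's ABO genotype from I^A I^B × I^A i: 1/4 I^A I^A, 1/4 I^A I^B, 1/4 I^A i, 1/4 I^B i.
Crossing each possibility with the father i i and summing P(type B): 1/4·0 + 1/4·1/2 + 1/4·0 + 1/4·1/2 = 1/4.
Similarly for Rh via the mother's Rh distribution: P(Rh+) = 3/4.
Independent loci: 1/4 × 3/4 = 3/16.

3/16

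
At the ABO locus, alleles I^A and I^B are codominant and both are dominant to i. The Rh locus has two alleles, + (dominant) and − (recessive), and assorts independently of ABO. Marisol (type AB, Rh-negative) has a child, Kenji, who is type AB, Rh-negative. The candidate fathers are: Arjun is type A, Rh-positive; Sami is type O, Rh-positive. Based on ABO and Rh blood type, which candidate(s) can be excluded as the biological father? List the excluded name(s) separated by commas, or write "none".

Sami

A candidate is excluded only if no genotype consistent with his phenotype could produce a type AB, Rh-negative child with a type AB, Rh-negative mother.
Sami (type O, Rh+): no genotype consistent with that phenotype can produce a type-AB Rh- child with a type-AB mother.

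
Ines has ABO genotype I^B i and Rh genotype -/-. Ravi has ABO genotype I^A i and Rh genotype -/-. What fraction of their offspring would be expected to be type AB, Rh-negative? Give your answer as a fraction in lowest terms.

ABO cross I^B i × I^A i → offspring phenotypes: 1/4 O, 1/4 A, 1/4 B, 1/4 AB.
Rh cross -/- × -/- → 1 Rh-.
Independent loci: P(type AB, Rh-negative) = 1/4 × 1 = 1/4.

1/4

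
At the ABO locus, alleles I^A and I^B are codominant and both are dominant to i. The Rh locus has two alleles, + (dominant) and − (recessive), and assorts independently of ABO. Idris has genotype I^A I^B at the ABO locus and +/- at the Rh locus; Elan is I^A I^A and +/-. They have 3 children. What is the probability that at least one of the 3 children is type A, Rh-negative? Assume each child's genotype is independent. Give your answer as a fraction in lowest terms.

169/512

ABO cross I^A I^B × I^A I^A → 1/2 A, 1/2 AB.
Rh cross +/- × +/- → 3/4 Rh+, 1/4 Rh-; so P(type A, Rh-negative) = 1/2 × 1/4 = 1/8 per child.
P(none) = (7/8)^3 = 343/512; P(at least one) = 1 − 343/512 = 169/512.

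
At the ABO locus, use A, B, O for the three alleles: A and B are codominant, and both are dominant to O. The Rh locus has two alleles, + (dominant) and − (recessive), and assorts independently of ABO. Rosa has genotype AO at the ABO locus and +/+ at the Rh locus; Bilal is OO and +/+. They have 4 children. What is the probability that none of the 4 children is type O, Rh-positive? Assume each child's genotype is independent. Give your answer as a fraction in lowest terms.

1/16

ABO cross AO × OO → 1/2 O, 1/2 A.
Rh cross +/+ × +/+ → 1 Rh+; so P(type O, Rh-positive) = 1/2 × 1 = 1/2 per child.
P(not type O, Rh-positive) = 1/2 for one child; (1/2)^4 = 1/16.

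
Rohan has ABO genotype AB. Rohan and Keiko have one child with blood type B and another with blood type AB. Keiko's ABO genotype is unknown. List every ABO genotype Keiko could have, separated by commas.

AB, AO, BB, BO

For each candidate genotype of Keiko, check whether crossing it with AB can produce every observed child phenotype.
  AA → possible child types {A, AB} ✗
  AB → possible child types {A, B, AB} ✓
  AO → possible child types {A, B, AB} ✓
  BB → possible child types {B, AB} ✓
  BO → possible child types {A, B, AB} ✓
  OO → possible child types {A, B} ✗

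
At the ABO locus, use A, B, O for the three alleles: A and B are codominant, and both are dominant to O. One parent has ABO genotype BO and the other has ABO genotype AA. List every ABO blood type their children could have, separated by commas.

A, AB

Gametes from BO × AA give offspring ABO genotypes AB, AO, i.e. phenotypes A, AB.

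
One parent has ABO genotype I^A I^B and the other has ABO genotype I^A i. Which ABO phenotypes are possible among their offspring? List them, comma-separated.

Gametes from I^A I^B × I^A i give offspring ABO genotypes I^A I^A, I^A I^B, I^A i, I^B i, i.e. phenotypes A, B, AB.

A, B, AB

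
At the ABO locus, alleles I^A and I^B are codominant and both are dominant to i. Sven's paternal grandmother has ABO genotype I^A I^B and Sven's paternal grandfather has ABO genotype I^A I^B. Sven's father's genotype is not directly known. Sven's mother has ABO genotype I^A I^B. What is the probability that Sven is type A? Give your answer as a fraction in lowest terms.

Sven's father's ABO genotype from I^A I^B × I^A I^B: 1/4 I^A I^A, 1/2 I^A I^B, 1/4 I^B I^B.
Crossing each possibility with the mother I^A I^B and summing P(type A): 1/4·1/2 + 1/2·1/4 + 1/4·0 = 1/4.

1/4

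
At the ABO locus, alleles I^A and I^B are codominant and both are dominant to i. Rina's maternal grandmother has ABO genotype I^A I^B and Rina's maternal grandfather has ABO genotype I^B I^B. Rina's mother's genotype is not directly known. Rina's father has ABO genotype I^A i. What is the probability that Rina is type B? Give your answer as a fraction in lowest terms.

3/8

Rina's mother's ABO genotype from I^A I^B × I^B I^B: 1/2 I^A I^B, 1/2 I^B I^B.
Crossing each possibility with the father I^A i and summing P(type B): 1/2·1/4 + 1/2·1/2 = 3/8.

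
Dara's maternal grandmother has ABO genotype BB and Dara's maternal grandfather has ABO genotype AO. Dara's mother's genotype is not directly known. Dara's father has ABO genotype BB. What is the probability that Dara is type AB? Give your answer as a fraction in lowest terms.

1/4

Dara's mother's ABO genotype from BB × AO: 1/2 AB, 1/2 BO.
Crossing each possibility with the father BB and summing P(type AB): 1/2·1/2 + 1/2·0 = 1/4.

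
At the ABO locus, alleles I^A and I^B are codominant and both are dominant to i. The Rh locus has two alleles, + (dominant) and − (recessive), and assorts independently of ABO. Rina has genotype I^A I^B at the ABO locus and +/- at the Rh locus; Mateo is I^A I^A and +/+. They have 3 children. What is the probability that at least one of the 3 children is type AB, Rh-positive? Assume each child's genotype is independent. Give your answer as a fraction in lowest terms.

7/8

ABO cross I^A I^B × I^A I^A → 1/2 A, 1/2 AB.
Rh cross +/- × +/+ → 1 Rh+; so P(type AB, Rh-positive) = 1/2 × 1 = 1/2 per child.
P(none) = (1/2)^3 = 1/8; P(at least one) = 1 − 1/8 = 7/8.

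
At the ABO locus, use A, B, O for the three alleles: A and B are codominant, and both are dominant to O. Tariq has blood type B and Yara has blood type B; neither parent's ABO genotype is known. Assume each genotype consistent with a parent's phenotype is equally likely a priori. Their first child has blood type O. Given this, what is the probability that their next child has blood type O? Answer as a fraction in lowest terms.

Possible genotypes: Tariq ∈ {BB, BO}; Yara ∈ {BB, BO}.
Weight each parental genotype pair by prior × P(type-O child):
  BO × BO: posterior weight 1; P(next child type O) = 1/4.
Weighted sum = 1/4.

1/4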